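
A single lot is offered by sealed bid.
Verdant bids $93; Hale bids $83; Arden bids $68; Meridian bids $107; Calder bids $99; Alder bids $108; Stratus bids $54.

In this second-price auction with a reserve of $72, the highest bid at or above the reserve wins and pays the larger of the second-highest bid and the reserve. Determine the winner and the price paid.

Alder pays $107

Second-price auction with a reserve of $72: the highest bid at or above the reserve wins and pays the larger of the second-highest bid and the reserve.
Bids ranked: 108 (Alder) > 107 (Meridian) > 99 (Calder) > 93 (Verdant) > 83 (Hale) > 68 (Arden) > …
Alder has the top bid at or above the reserve ($108).
max(second-highest $107, reserve $72) = $107; the reserve does not bind.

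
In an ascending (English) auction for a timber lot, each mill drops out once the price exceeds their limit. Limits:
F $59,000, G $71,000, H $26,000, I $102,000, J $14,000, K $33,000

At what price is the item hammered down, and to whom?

Open ascending-bid auction: the price rises until one bidder remains; the winner pays the price at which the last rival dropped out.
Limits in order: 102,000 (I) > 71,000 (G) > 59,000 (F) > 33,000 (K) > 26,000 (H) > 14,000 (J)
Once the price passes $71,000, only I is left; the hammer falls at G's limit of $71,000.

I wins at $71,000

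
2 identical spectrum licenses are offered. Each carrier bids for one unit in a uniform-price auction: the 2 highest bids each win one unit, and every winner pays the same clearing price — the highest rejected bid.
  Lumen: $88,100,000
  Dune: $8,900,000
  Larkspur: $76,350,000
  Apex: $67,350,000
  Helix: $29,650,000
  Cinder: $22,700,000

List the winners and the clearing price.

Bids ranked high→low: 88,100,000 (Lumen), 76,350,000 (Larkspur), 67,350,000 (Apex), 29,650,000 (Helix), …
Top 2: Lumen, Larkspur.
First losing bid is Apex's $67,350,000, which sets the uniform price.

Lumen, Larkspur; each pays $67,350,000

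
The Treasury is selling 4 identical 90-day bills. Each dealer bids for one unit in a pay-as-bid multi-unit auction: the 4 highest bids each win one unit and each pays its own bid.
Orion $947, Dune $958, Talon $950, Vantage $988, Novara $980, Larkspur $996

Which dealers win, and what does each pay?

Larkspur $996, Vantage $988, Novara $980, Dune $958

Ordering the bids: 996 (Larkspur), 988 (Vantage), 980 (Novara), 958 (Dune), 950 (Talon), 947 (Orion)
Winners (4 units): Larkspur, Vantage, Novara, Dune.
Each winner pays its own bid: Larkspur $996, Vantage $988, Novara $980, Dune $958.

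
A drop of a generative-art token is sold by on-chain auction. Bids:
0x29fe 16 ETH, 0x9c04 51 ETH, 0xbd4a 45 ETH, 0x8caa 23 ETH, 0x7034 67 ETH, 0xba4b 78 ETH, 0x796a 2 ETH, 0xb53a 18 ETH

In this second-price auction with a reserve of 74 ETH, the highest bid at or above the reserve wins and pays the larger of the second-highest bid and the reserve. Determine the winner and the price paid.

0xba4b pays 74 ETH

Bids ranked: 78 (0xba4b) > 67 (0x7034) > 51 (0x9c04) > 45 (0xbd4a) > 23 (0x8caa) > 18 (0xb53a) > …
Highest eligible bid: 0xba4b at 78 ETH.
Second-highest bid 67 ETH is below the reserve 74 ETH, so the reserve binds → payment 74 ETH.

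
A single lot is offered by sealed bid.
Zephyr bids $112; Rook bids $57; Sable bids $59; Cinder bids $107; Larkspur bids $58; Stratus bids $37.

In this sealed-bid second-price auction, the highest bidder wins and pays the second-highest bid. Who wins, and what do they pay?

Zephyr pays $107

Rule: the highest bidder wins and pays the second-highest bid.
Sorting bids: 112 (Zephyr) > 107 (Cinder) > 59 (Sable) > 58 (Larkspur) > 57 (Rook) > 37 (Stratus)
Second-price: Zephyr pays Cinder's bid of $107.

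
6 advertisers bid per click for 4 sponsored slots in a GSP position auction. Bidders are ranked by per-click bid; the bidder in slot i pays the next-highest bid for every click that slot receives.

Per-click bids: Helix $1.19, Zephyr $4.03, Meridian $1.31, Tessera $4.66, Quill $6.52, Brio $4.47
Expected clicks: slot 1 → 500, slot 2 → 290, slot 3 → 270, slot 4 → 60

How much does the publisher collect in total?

Total revenue: $4793.00

Ranked by bid: $6.52 (Quill) > $4.66 (Tessera) > $4.47 (Brio) > $4.03 (Zephyr) > $1.31 (Meridian) > …
Slot 1: Quill pays $4.66 × 500 = $2330.00
Slot 2: Tessera pays $4.47 × 290 = $1296.30
Slot 3: Brio pays $4.03 × 270 = $1088.10
Slot 4: Zephyr pays $1.31 × 60 = $78.60
Total = $4793.00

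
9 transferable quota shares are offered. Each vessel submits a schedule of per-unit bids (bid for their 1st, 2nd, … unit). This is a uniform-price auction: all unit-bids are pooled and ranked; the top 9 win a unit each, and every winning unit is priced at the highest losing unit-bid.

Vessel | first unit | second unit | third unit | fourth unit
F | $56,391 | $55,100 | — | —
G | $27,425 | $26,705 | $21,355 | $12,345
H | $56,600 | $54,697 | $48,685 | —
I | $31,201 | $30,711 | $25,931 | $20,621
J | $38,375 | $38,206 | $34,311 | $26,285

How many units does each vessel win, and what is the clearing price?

F 2, H 3, I 1, J 3; clearing price $30,711

Merging the schedules and taking the best 9: 56,600 (H-1), 56,391 (F-1), 55,100 (F-2), 54,697 (H-2), 48,685 (H-3), 38,375 (J-1), 38,206 (J-2), 34,311 (J-3), 31,201 (I-1)
The (k+1)-th unit-bid is $30,711.
Allocation: F 2, H 3, I 1, J 3.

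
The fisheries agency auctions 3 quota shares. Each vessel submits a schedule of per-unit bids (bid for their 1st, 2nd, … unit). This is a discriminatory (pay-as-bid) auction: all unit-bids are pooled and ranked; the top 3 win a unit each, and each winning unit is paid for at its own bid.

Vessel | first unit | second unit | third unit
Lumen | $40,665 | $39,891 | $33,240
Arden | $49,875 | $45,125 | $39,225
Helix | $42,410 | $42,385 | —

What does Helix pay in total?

Helix pays $42,410

Merging the schedules and taking the best 3: 49,875 (Arden-1), 45,125 (Arden-2), 42,410 (Helix-1)
Next rejected bid: $42,385 (not a price — pay-as-bid).
Helix's winning unit-bids: 42,410 = $42,410.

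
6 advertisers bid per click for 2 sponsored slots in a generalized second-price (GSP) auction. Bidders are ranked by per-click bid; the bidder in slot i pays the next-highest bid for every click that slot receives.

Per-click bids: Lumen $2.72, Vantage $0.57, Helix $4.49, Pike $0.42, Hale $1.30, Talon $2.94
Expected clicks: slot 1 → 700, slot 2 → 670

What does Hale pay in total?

Hale pays $0.00

Ranked by bid: $4.49 (Helix) > $2.94 (Talon) > $2.72 (Lumen) > …
Hale ranks below slot 2 → no slot, pays nothing.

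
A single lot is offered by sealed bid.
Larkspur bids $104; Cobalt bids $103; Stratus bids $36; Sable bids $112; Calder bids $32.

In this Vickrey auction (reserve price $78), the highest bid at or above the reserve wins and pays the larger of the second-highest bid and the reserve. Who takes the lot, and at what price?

Rule: the highest bid at or above the reserve wins and pays the larger of the second-highest bid and the reserve.
Bids ranked: 112 (Sable) > 104 (Larkspur) > 103 (Cobalt) > 36 (Stratus) > 32 (Calder)
Sable has the top bid at or above the reserve ($112).
max(second-highest $104, reserve $78) = $104; the reserve does not bind.

Sable pays $104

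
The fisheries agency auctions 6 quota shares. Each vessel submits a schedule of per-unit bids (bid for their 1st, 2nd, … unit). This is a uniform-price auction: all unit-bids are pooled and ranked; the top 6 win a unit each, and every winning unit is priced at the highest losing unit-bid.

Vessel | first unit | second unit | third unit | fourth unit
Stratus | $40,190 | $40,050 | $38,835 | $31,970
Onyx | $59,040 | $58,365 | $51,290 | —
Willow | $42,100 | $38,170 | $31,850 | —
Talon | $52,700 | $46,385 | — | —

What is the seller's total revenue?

Total revenue: $241,140

Merging the schedules and taking the best 6: 59,040 (Onyx-1), 58,365 (Onyx-2), 52,700 (Talon-1), 51,290 (Onyx-3), 46,385 (Talon-2), 42,100 (Willow-1)
First bid not allocated: $40,190.
Allocation: Onyx 3, Talon 2, Willow 1. Every unit priced at $40,190.
Revenue = 6 × 40,190 = $241,140.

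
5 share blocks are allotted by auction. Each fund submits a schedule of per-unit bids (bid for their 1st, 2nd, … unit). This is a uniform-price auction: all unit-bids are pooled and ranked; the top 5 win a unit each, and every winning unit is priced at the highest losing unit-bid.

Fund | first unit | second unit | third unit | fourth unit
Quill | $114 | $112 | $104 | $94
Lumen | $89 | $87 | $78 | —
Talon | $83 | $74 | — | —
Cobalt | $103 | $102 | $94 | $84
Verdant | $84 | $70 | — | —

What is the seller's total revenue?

All unit-bids, highest first — top 5: 114 (Quill-1), 112 (Quill-2), 104 (Quill-3), 103 (Cobalt-1), 102 (Cobalt-2)
First bid not allocated: $94.
Allocation: Cobalt 2, Quill 3. Every unit priced at $94.
Revenue = 5 × 94 = $470.

Total revenue: $470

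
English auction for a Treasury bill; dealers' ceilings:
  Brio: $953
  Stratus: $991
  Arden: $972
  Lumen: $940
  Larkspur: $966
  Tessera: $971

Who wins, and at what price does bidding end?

Sorting limits: 991 (Stratus) > 972 (Arden) > 971 (Tessera) > 966 (Larkspur) > 953 (Brio) > 940 (Lumen)
Arden is the last rival to drop out, at $972; Stratus remains and wins at that price.

Stratus wins at $972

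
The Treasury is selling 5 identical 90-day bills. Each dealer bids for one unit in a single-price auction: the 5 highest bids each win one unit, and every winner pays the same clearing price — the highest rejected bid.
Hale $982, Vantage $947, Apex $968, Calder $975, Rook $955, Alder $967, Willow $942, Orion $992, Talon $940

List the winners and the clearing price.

Orion, Hale, Calder, Apex, Alder; each pays $955

Ordering the bids: 992 (Orion), 982 (Hale), 975 (Calder), 968 (Apex), 967 (Alder), 955 (Rook), 947 (Vantage), …
The 5 highest are Orion, Hale, Calder, Apex, Alder.
Highest unsuccessful bid: $955 → clearing price.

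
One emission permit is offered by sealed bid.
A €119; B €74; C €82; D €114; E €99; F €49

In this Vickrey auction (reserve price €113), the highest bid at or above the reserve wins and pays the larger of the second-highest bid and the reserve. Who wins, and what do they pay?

Rule: the highest bid at or above the reserve wins and pays the larger of the second-highest bid and the reserve.
Sorting bids: 119 (A) > 114 (D) > 99 (E) > 82 (C) > 74 (B) > 49 (F)
Highest eligible bid: A at €119.
max(second-highest €114, reserve €113) = €114; the reserve does not bind.

A pays €114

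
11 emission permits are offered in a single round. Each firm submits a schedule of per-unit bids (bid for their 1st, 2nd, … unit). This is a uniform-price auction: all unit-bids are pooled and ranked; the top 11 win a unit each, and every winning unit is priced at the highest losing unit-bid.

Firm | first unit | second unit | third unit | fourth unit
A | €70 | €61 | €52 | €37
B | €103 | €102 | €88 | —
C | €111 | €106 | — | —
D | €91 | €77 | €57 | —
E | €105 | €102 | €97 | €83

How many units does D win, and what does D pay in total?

D: 2 units, pays €140

Merging the schedules and taking the best 11: 111 (C-1), 106 (C-2), 105 (E-1), 103 (B-1), 102 (B-2), 102 (E-2), 97 (E-3), 91 (D-1), 88 (B-3), 83 (E-4), 77 (D-2)
Highest rejected unit-bid = €70.
D wins 2 unit(s) at €70 each.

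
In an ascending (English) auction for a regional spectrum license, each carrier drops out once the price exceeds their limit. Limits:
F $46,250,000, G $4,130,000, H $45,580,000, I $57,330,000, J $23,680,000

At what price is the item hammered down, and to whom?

Sorting limits: 57,330,000 (I) > 46,250,000 (F) > 45,580,000 (H) > 23,680,000 (J) > 4,130,000 (G)
F is the last rival to drop out, at $46,250,000; I remains and wins at that price.

I wins at $46,250,000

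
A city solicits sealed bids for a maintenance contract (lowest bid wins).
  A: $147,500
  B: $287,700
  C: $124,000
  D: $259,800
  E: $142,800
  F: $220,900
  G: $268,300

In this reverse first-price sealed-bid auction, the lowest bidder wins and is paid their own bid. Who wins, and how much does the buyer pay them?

Sorting bids: 124,000 (C) < 142,800 (E) < 147,500 (A) < 220,900 (F) < 259,800 (D) < 268,300 (G) < …
First-price: C is paid what they bid, $124,000.

C is paid $124,000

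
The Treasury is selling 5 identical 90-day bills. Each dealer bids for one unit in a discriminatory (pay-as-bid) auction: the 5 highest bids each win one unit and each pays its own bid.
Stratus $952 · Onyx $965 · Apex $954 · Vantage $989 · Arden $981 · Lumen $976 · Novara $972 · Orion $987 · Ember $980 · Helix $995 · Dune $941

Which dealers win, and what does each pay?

Bids ranked high→low: 995 (Helix), 989 (Vantage), 987 (Orion), 981 (Arden), 980 (Ember), 976 (Lumen), 972 (Novara), …
Top 5: Helix, Vantage, Orion, Arden, Ember.
Each winner pays its own bid: Helix $995, Vantage $989, Orion $987, Arden $981, Ember $980.

Helix $995, Vantage $989, Orion $987, Arden $981, Ember $980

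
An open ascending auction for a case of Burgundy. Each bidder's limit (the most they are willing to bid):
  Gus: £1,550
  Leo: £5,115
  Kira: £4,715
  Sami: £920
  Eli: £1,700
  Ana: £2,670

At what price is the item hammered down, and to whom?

Leo wins at £4,715

Ascending (English) auction: the price rises until one bidder remains; the winner pays the price at which the last rival dropped out.
Limits in order: 5,115 (Leo) > 4,715 (Kira) > 2,670 (Ana) > 1,700 (Eli) > 1,550 (Gus) > 920 (Sami)
Kira is the last rival to drop out, at £4,715; Leo remains and wins at that price.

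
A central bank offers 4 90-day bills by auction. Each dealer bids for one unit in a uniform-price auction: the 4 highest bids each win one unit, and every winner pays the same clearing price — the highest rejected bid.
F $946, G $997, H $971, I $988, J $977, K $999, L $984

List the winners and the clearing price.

Bids ranked high→low: 999 (K), 997 (G), 988 (I), 984 (L), 977 (J), 971 (H), …
Winners (4 units): K, G, I, L.
First losing bid is J's $977, which sets the uniform price.

K, G, I, L; each pays $977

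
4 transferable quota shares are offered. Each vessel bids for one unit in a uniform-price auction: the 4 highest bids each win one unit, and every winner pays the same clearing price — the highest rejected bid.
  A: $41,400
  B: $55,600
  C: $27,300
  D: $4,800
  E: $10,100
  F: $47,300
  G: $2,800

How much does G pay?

Ordering the bids: 55,600 (B), 47,300 (F), 41,400 (A), 27,300 (C), 10,100 (E), 4,800 (D), …
Winners (4 units): B, F, A, C.
Highest unsuccessful bid: $10,100 → clearing price.
G does not win → pays $0.

G pays $0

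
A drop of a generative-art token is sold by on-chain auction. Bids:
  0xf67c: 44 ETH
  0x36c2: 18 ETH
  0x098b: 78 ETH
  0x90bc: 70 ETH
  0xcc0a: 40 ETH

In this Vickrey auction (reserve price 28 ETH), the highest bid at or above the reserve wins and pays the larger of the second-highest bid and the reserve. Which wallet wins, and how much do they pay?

0x098b pays 70 ETH

Rule: the highest bid at or above the reserve wins and pays the larger of the second-highest bid and the reserve.
Sorting bids: 78 (0x098b) > 70 (0x90bc) > 44 (0xf67c) > 40 (0xcc0a) > 18 (0x36c2)
0x098b has the top bid at or above the reserve (78 ETH).
max(second-highest 70 ETH, reserve 28 ETH) = 70 ETH; the reserve does not bind.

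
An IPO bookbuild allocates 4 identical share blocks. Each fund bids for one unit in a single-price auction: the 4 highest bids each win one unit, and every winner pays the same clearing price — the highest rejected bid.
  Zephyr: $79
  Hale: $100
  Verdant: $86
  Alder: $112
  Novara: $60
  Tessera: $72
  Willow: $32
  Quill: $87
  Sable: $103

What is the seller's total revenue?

Bids ranked high→low: 112 (Alder), 103 (Sable), 100 (Hale), 87 (Quill), 86 (Verdant), 79 (Zephyr), …
The 4 highest are Alder, Sable, Hale, Quill.
Highest unsuccessful bid: $86 → clearing price.
Total revenue = 4 × $86 = $344.

Total revenue: $344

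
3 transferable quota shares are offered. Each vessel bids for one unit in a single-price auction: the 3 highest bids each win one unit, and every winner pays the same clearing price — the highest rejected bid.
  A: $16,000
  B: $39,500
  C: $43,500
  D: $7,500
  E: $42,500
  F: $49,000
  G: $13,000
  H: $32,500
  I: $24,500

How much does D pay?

D pays $0

Bids ranked high→low: 49,000 (F), 43,500 (C), 42,500 (E), 39,500 (B), 32,500 (H), …
Top 3: F, C, E.
Clearing price = highest rejected bid = $39,500.
D does not win → pays $0.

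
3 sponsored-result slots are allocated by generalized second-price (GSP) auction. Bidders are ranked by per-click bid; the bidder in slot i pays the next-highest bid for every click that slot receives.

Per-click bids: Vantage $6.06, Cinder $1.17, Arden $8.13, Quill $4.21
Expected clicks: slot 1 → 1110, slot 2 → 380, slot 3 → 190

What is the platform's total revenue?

Per-click bids in order: $8.13 (Arden) > $6.06 (Vantage) > $4.21 (Quill) > $1.17 (Cinder)
Slot 1: Arden pays $6.06 × 1110 = $6726.60
Slot 2: Vantage pays $4.21 × 380 = $1599.80
Slot 3: Quill pays $1.17 × 190 = $222.30
Total = $8548.70

Total revenue: $8548.70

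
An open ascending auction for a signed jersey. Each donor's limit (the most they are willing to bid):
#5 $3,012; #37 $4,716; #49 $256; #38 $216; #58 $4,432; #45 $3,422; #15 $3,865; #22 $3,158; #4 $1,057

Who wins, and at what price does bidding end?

#37 wins at $4,432

Limits ranked: 4,716 (#37) > 4,432 (#58) > 3,865 (#15) > 3,422 (#45) > 3,158 (#22) > 3,012 (#5) > …
#58 is the last rival to drop out, at $4,432; #37 remains and wins at that price.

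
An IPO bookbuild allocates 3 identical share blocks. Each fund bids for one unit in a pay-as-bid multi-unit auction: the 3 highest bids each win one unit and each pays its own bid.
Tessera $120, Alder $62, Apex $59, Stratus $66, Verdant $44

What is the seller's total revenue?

Total revenue: $248

Ordering the bids: 120 (Tessera), 66 (Stratus), 62 (Alder), 59 (Apex), 44 (Verdant)
Winners (3 units): Tessera, Stratus, Alder.
Total revenue = 120 + 66 + 62 = $248.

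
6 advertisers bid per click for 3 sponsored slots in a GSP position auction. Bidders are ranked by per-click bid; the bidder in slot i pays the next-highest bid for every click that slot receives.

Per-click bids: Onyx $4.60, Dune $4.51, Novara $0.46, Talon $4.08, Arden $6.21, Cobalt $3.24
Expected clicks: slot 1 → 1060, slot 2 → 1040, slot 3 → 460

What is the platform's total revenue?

Total revenue: $11443.20

Ranked by bid: $6.21 (Arden) > $4.60 (Onyx) > $4.51 (Dune) > $4.08 (Talon) > …
Slot 1: Arden pays $4.60 × 1060 = $4876.00
Slot 2: Onyx pays $4.51 × 1040 = $4690.40
Slot 3: Dune pays $4.08 × 460 = $1876.80
Total = $11443.20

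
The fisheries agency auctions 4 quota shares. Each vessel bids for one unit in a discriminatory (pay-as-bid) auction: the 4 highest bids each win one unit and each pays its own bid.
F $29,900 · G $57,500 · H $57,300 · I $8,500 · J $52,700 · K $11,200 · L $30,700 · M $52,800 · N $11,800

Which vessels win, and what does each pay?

Ordering the bids: 57,500 (G), 57,300 (H), 52,800 (M), 52,700 (J), 30,700 (L), 29,900 (F), …
The 4 highest are G, H, M, J.
Each winner pays its own bid: G $57,500, H $57,300, M $52,800, J $52,700.

G $57,500, H $57,300, M $52,800, J $52,700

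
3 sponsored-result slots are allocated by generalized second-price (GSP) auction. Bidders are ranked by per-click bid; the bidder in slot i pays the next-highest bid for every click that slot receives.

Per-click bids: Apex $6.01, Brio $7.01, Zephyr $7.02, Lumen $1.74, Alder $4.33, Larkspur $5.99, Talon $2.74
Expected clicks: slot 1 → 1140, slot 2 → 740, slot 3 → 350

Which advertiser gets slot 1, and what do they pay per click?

Sorting advertisers: $7.02 (Zephyr) > $7.01 (Brio) > $6.01 (Apex) > $5.99 (Larkspur) > …
Slot 1 goes to the first-ranked bidder, Zephyr, who pays the next bid down: $7.01/click.

Zephyr; $7.01 per click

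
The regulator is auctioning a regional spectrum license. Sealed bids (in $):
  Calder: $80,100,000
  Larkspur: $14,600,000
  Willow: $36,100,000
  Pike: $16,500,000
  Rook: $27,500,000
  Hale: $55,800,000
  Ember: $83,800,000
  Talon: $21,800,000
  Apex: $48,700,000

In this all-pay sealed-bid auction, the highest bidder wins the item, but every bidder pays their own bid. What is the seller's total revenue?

Total revenue: $384,900,000

Bids in order: 83,800,000 (Ember) > 80,100,000 (Calder) > 55,800,000 (Hale) > 48,700,000 (Apex) > 36,100,000 (Willow) > 27,500,000 (Rook) > …
Ember wins with the top bid; all bids are sunk regardless.
Every bidder forfeits their bid regardless of winning.
Revenue = 80,100,000 + 14,600,000 + 36,100,000 + 16,500,000 + 27,500,000 + 55,800,000 + 83,800,000 + 21,800,000 + 48,700,000 = $384,900,000.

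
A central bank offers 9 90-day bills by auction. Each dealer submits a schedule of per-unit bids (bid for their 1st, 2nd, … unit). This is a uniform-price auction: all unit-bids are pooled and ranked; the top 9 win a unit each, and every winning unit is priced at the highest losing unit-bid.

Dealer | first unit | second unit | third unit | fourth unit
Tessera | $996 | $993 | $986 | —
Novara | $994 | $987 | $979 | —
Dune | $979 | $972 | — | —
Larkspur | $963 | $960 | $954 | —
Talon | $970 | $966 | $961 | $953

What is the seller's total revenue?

Merging the schedules and taking the best 9: 996 (Tessera-1), 994 (Novara-1), 993 (Tessera-2), 987 (Novara-2), 986 (Tessera-3), 979 (Novara-3), 979 (Dune-1), 972 (Dune-2), 970 (Talon-1)
The (k+1)-th unit-bid is $966.
Allocation: Dune 2, Novara 3, Talon 1, Tessera 3. Every unit priced at $966.
Revenue = 9 × 966 = $8,694.

Total revenue: $8,694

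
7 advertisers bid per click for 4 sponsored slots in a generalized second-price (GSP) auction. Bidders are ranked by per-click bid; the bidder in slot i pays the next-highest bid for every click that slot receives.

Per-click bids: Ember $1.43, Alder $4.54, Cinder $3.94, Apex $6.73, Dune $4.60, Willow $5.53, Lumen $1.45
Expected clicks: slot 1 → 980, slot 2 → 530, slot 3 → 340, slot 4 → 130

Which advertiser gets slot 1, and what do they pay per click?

Ranked by bid: $6.73 (Apex) > $5.53 (Willow) > $4.60 (Dune) > $4.54 (Alder) > $3.94 (Cinder) > …
Slot 1 goes to the first-ranked bidder, Apex, who pays the next bid down: $5.53/click.

Apex; $5.53 per click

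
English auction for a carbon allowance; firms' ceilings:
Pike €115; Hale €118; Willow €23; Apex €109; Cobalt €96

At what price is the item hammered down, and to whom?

Sorting limits: 118 (Hale) > 115 (Pike) > 109 (Apex) > 96 (Cobalt) > 23 (Willow)
Pike is the last rival to drop out, at €115; Hale remains and wins at that price.

Hale wins at €115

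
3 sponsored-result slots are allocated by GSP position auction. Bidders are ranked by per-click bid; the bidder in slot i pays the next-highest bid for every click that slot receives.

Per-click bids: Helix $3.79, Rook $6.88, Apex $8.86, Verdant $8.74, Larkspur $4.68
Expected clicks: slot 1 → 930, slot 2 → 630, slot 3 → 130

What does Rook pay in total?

Rook pays $608.40

Sorting advertisers: $8.86 (Apex) > $8.74 (Verdant) > $6.88 (Rook) > $4.68 (Larkspur) > …
Rook holds slot 3 → pays next bid $4.68 × 130 clicks = $608.40.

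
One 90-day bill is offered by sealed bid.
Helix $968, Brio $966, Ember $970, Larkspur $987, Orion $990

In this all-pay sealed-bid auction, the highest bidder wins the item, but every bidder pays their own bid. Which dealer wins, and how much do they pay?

Orion pays $990

Rule: the highest bidder wins the item, but every bidder pays their own bid.
Sorting bids: 990 (Orion) > 987 (Larkspur) > 970 (Ember) > 968 (Helix) > 966 (Brio)
Orion is highest and takes the item; every bidder forfeits their bid.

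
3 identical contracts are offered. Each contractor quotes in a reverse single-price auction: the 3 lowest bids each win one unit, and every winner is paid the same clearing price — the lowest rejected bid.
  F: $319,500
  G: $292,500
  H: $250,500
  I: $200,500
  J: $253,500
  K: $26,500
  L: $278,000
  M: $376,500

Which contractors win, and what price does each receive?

Bids ranked low→high: 26,500 (K), 200,500 (I), 250,500 (H), 253,500 (J), 278,000 (L), …
Lowest 3: K, I, H.
Lowest unsuccessful bid: $253,500 → clearing price.

K, I, H; each is paid $253,500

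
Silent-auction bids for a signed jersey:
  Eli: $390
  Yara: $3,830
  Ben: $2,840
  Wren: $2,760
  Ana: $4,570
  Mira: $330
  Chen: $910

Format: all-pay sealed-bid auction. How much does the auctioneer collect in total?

All-pay sealed-bid auction: the highest bidder wins the item, but every bidder pays their own bid.
Bids ranked: 4,570 (Ana) > 3,830 (Yara) > 2,840 (Ben) > 2,760 (Wren) > 910 (Chen) > 390 (Eli) > …
Ana wins with the top bid; all bids are sunk regardless.
Every bidder forfeits their bid regardless of winning.
Revenue = 390 + 3,830 + 2,840 + 2,760 + 4,570 + 330 + 910 = $15,630.

Total revenue: $15,630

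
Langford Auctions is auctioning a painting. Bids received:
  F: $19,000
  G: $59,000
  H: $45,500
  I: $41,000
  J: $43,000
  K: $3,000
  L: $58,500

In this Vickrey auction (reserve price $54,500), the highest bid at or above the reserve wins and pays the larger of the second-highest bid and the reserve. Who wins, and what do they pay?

G pays $58,500

Rule: the highest bid at or above the reserve wins and pays the larger of the second-highest bid and the reserve.
Bids in order: 59,000 (G) > 58,500 (L) > 45,500 (H) > 43,000 (J) > 41,000 (I) > 19,000 (F) > …
Highest eligible bid: G at $59,000.
max(second-highest $58,500, reserve $54,500) = $58,500; the reserve does not bind.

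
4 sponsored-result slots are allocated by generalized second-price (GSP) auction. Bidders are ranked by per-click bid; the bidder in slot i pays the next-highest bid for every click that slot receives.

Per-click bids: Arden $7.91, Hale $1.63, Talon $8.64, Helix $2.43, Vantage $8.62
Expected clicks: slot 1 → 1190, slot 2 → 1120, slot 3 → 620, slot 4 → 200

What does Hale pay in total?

Per-click bids in order: $8.64 (Talon) > $8.62 (Vantage) > $7.91 (Arden) > $2.43 (Helix) > $1.63 (Hale)
Hale ranks below slot 4 → no slot, pays nothing.

Hale pays $0.00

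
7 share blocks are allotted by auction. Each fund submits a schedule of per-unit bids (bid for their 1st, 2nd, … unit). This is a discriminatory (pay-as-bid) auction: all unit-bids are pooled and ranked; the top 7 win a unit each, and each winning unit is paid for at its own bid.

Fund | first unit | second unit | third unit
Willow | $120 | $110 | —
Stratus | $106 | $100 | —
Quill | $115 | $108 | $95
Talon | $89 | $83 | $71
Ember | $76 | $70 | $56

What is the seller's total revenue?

Total revenue: $754

Merging the schedules and taking the best 7: 120 (Willow-1), 115 (Quill-1), 110 (Willow-2), 108 (Quill-2), 106 (Stratus-1), 100 (Stratus-2), 95 (Quill-3)
Next rejected bid: $89 (not a price — pay-as-bid).
Each winning unit pays its own bid.
Revenue = 120 + 115 + 110 + 108 + 106 + 100 + 95 = $754.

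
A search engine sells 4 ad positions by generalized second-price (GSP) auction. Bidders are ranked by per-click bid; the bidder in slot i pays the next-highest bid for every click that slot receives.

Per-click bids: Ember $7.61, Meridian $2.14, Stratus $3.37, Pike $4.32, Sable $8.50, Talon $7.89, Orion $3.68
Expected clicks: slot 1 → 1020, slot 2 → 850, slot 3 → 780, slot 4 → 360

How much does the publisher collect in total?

Total revenue: $19210.70

Ranked by bid: $8.50 (Sable) > $7.89 (Talon) > $7.61 (Ember) > $4.32 (Pike) > $3.68 (Orion) > …
Slot 1: Sable pays $7.89 × 1020 = $8047.80
Slot 2: Talon pays $7.61 × 850 = $6468.50
Slot 3: Ember pays $4.32 × 780 = $3369.60
Slot 4: Pike pays $3.68 × 360 = $1324.80
Total = $19210.70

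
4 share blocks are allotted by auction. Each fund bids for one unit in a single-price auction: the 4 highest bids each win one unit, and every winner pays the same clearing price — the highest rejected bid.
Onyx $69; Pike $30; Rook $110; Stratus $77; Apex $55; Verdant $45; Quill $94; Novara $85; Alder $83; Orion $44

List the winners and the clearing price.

Rook, Quill, Novara, Alder; each pays $77

Bids ranked high→low: 110 (Rook), 94 (Quill), 85 (Novara), 83 (Alder), 77 (Stratus), 69 (Onyx), …
The 4 highest are Rook, Quill, Novara, Alder.
Highest unsuccessful bid: $77 → clearing price.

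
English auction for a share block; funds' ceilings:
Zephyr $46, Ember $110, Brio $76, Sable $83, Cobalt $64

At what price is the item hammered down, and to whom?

Ember wins at $83

Limits ranked: 110 (Ember) > 83 (Sable) > 76 (Brio) > 64 (Cobalt) > 46 (Zephyr)
Once the price passes $83, only Ember is left; the hammer falls at Sable's limit of $83.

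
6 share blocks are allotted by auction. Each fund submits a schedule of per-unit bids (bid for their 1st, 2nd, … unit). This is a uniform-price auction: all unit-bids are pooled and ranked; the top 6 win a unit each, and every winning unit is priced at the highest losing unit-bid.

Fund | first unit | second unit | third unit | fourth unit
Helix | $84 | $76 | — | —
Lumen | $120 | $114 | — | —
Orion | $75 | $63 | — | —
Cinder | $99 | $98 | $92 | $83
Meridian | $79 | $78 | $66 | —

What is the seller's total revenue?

Total revenue: $498

Pooled unit-bids ranked (top 6): 120 (Lumen-1), 114 (Lumen-2), 99 (Cinder-1), 98 (Cinder-2), 92 (Cinder-3), 84 (Helix-1)
The (k+1)-th unit-bid is $83.
Allocation: Cinder 3, Helix 1, Lumen 2. Every unit priced at $83.
Revenue = 6 × 83 = $498.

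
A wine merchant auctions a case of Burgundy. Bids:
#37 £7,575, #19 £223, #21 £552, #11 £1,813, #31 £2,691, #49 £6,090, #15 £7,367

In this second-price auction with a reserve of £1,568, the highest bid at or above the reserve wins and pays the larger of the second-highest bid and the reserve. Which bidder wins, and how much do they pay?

#37 pays £7,367

Bids ranked: 7,575 (#37) > 7,367 (#15) > 6,090 (#49) > 2,691 (#31) > 1,813 (#11) > 552 (#21) > …
#37 has the top bid at or above the reserve (£7,575).
max(second-highest £7,367, reserve £1,568) = £7,367; the reserve does not bind.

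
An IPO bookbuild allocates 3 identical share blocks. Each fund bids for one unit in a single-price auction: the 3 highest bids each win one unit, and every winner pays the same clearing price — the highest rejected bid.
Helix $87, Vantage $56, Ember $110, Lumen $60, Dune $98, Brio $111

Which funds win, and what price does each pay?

Sorting: 111 (Brio), 110 (Ember), 98 (Dune), 87 (Helix), 60 (Lumen), …
Top 3: Brio, Ember, Dune.
Highest unsuccessful bid: $87 → clearing price.

Brio, Ember, Dune; each pays $87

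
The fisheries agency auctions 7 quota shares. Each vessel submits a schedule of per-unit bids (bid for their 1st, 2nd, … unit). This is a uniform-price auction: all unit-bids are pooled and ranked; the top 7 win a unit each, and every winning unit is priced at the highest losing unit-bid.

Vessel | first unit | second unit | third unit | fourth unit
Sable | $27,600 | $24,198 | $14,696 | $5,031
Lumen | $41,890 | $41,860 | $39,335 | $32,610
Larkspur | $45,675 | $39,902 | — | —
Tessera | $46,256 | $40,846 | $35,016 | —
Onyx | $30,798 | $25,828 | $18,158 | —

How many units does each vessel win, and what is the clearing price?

Larkspur 2, Lumen 3, Tessera 2; clearing price $35,016

Pooled unit-bids ranked (top 7): 46,256 (Tessera-1), 45,675 (Larkspur-1), 41,890 (Lumen-1), 41,860 (Lumen-2), 40,846 (Tessera-2), 39,902 (Larkspur-2), 39,335 (Lumen-3)
The (k+1)-th unit-bid is $35,016.
Allocation: Larkspur 2, Lumen 3, Tessera 2.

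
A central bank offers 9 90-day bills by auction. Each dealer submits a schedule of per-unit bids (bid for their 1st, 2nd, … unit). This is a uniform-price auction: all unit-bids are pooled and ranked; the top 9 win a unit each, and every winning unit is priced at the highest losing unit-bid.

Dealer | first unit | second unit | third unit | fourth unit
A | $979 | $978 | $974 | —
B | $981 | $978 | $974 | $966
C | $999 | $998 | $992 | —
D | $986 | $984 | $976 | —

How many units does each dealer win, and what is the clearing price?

Merging the schedules and taking the best 9: 999 (C-1), 998 (C-2), 992 (C-3), 986 (D-1), 984 (D-2), 981 (B-1), 979 (A-1), 978 (A-2), 978 (B-2)
The (k+1)-th unit-bid is $976.
Allocation: A 2, B 2, C 3, D 2.

A 2, B 2, C 3, D 2; clearing price $976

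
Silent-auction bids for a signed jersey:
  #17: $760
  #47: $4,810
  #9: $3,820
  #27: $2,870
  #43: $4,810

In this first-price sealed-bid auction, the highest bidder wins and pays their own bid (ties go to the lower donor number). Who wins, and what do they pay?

#43 pays $4,810

Bids ranked: 4,810 (#43) > 4,810 (#47) > 3,820 (#9) > 2,870 (#27) > 760 (#17)
Tie at $4,810 → #43 wins by tie-break.
#43 is highest → pays own bid, $4,810.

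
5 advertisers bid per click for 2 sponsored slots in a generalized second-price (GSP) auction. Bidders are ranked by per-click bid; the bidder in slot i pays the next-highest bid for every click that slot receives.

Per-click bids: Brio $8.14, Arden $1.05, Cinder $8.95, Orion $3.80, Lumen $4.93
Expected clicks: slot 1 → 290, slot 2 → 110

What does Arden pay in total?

Arden pays $0.00

Per-click bids in order: $8.95 (Cinder) > $8.14 (Brio) > $4.93 (Lumen) > …
Arden ranks below slot 2 → no slot, pays nothing.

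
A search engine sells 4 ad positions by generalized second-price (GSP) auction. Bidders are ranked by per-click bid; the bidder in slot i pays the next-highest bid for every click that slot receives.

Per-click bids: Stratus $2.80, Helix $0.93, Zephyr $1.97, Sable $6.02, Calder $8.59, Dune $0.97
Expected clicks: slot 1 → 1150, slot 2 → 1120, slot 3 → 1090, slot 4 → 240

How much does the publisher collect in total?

Total revenue: $12439.10

Per-click bids in order: $8.59 (Calder) > $6.02 (Sable) > $2.80 (Stratus) > $1.97 (Zephyr) > $0.97 (Dune) > …
Slot 1: Calder pays $6.02 × 1150 = $6923.00
Slot 2: Sable pays $2.80 × 1120 = $3136.00
Slot 3: Stratus pays $1.97 × 1090 = $2147.30
Slot 4: Zephyr pays $0.97 × 240 = $232.80
Total = $12439.10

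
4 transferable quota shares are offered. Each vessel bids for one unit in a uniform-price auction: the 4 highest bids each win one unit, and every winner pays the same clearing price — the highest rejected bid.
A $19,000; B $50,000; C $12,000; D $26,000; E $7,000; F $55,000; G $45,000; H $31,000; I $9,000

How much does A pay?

A pays $0

Sorting: 55,000 (F), 50,000 (B), 45,000 (G), 31,000 (H), 26,000 (D), 19,000 (A), …
Top 4: F, B, G, H.
Highest unsuccessful bid: $26,000 → clearing price.
A does not win → pays $0.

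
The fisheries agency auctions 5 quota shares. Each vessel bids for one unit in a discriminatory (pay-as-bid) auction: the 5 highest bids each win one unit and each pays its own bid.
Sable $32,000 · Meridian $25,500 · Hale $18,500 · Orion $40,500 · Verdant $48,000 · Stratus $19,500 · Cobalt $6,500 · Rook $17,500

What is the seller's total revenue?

Bids ranked high→low: 48,000 (Verdant), 40,500 (Orion), 32,000 (Sable), 25,500 (Meridian), 19,500 (Stratus), 18,500 (Hale), 17,500 (Rook), …
Top 5: Verdant, Orion, Sable, Meridian, Stratus.
Total revenue = 48,000 + 40,500 + 32,000 + 25,500 + 19,500 = $165,500.

Total revenue: $165,500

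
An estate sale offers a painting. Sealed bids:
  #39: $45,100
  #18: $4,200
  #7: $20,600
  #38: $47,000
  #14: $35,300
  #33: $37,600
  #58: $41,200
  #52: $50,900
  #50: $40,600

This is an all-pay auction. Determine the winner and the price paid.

#52 pays $50,900

All-pay auction: the highest bidder wins the item, but every bidder pays their own bid.
Sorting bids: 50,900 (#52) > 47,000 (#38) > 45,100 (#39) > 41,200 (#58) > 40,600 (#50) > 37,600 (#33) > …
#52 is highest and takes the item; every bidder forfeits their bid.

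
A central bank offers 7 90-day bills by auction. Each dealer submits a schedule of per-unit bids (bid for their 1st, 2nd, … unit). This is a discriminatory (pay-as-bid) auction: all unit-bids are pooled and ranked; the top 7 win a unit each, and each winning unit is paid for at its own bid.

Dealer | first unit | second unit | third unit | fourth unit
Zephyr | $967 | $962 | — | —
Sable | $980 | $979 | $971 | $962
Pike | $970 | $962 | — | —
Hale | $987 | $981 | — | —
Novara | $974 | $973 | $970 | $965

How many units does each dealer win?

Merging the schedules and taking the best 7: 987 (Hale-1), 981 (Hale-2), 980 (Sable-1), 979 (Sable-2), 974 (Novara-1), 973 (Novara-2), 971 (Sable-3)
Next rejected bid: $970 (not a price — pay-as-bid).
Allocation: Hale 2, Novara 2, Sable 3.

Hale 2, Novara 2, Sable 3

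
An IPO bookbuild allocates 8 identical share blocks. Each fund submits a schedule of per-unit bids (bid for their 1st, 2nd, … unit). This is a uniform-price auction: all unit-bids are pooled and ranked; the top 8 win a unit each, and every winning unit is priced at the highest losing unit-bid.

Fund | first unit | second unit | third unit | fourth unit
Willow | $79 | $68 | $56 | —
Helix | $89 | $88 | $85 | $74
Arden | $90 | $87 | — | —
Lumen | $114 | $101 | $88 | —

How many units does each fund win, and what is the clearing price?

Arden 2, Helix 3, Lumen 3; clearing price $79

All unit-bids, highest first — top 8: 114 (Lumen-1), 101 (Lumen-2), 90 (Arden-1), 89 (Helix-1), 88 (Helix-2), 88 (Lumen-3), 87 (Arden-2), 85 (Helix-3)
Highest rejected unit-bid = $79.
Allocation: Arden 2, Helix 3, Lumen 3.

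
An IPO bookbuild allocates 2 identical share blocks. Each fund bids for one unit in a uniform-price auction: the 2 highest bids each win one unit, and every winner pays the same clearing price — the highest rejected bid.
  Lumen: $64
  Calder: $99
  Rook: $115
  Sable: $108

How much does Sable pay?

Sable pays $99

Bids ranked high→low: 115 (Rook), 108 (Sable), 99 (Calder), 64 (Lumen)
Top 2: Rook, Sable.
Clearing price = highest rejected bid = $99.
Sable wins → pays $99.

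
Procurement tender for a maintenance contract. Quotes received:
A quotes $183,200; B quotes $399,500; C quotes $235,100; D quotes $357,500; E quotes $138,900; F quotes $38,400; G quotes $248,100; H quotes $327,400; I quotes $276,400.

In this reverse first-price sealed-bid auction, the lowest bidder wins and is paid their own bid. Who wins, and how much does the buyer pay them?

F is paid $38,400

Bids in order: 38,400 (F) < 138,900 (E) < 183,200 (A) < 235,100 (C) < 248,100 (G) < 276,400 (I) < …
First-price: F is paid what they bid, $38,400.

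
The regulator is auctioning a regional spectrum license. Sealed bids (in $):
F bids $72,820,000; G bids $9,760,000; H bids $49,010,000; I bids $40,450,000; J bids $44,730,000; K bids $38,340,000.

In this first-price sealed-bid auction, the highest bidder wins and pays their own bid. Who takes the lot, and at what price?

Bids ranked: 72,820,000 (F) > 49,010,000 (H) > 44,730,000 (J) > 40,450,000 (I) > 38,340,000 (K) > 9,760,000 (G)
F has the highest bid and pays exactly that: $72,820,000.

F pays $72,820,000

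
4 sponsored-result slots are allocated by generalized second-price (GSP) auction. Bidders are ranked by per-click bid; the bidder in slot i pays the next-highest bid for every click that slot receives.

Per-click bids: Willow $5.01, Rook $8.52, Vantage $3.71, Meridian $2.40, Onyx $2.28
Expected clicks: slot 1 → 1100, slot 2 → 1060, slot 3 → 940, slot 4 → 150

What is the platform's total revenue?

Total revenue: $12041.60

Per-click bids in order: $8.52 (Rook) > $5.01 (Willow) > $3.71 (Vantage) > $2.40 (Meridian) > $2.28 (Onyx)
Slot 1: Rook pays $5.01 × 1100 = $5511.00
Slot 2: Willow pays $3.71 × 1060 = $3932.60
Slot 3: Vantage pays $2.40 × 940 = $2256.00
Slot 4: Meridian pays $2.28 × 150 = $342.00
Total = $12041.60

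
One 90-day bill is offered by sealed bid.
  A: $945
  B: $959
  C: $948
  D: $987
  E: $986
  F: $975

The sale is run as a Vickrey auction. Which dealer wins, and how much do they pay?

Vickrey auction: the highest bidder wins and pays the second-highest bid.
Bids in order: 987 (D) > 986 (E) > 975 (F) > 959 (B) > 948 (C) > 945 (A)
Second-price: D pays E's bid of $986.

D pays $986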